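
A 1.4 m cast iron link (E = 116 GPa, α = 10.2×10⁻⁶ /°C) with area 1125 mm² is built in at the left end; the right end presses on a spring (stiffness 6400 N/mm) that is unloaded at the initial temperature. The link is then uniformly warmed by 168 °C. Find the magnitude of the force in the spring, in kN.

Free thermal expansion: δ_free = αΔT L = 10.2×10⁻⁶ × 168 × 1400 = 2.399 mm.
Let P be the compressive force at the spring. The link shortens elastically by PL/(AE) and the spring compresses by P/k; together these equal δ_free.
P [ L/(AE) + 1/k ] = δ_free → P [ 1400/(1125×116×10³) + 1/(6400) ] = 2.399.
P = 2.399 / 0.000167 = 14370 N.

P ≈ 14.4 kN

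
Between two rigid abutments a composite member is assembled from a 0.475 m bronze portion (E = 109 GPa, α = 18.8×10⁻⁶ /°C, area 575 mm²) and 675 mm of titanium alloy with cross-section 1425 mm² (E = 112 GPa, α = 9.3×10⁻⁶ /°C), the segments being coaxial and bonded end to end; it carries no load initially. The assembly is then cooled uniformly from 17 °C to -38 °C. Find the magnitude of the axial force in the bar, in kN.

P ≈ 70.8 kN (tensile)

Free thermal contraction of the whole bar: Σ αᵢΔT Lᵢ = 18.8×10⁻⁶×55×475 + 9.3×10⁻⁶×55×675 = 0.8364 mm.
The walls prevent any net length change, so an axial force P (same in every segment) develops. Compatibility: P · Σ Lᵢ/(AᵢEᵢ) = δ_free.
Σ Lᵢ/(AᵢEᵢ) = 475/(575×109×10³) + 675/(1425×112×10³) = 1.181×10⁻⁵ mm/N.
P = 0.8364 / 1.181×10⁻⁵ = 70830 N = 70.83 kN, tensile.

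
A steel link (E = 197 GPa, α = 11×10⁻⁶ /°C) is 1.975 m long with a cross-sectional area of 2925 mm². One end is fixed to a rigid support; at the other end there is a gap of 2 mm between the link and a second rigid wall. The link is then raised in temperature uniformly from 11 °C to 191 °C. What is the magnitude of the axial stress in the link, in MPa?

σ ≈ 191 MPa (compressive)

Unrestrained expansion: δ_free = αΔT L = 11×10⁻⁶ × 180 × 1975 = 3.91 mm.
This exceeds the 2 mm gap, so the wall pushes back. The portion of expansion that must be recovered elastically is δ_free − gap = 3.91 − 2 = 1.91 mm.
So σ = E(δ_free − g)/L = 197×10³ × 1.91/1975 = 190.6 MPa.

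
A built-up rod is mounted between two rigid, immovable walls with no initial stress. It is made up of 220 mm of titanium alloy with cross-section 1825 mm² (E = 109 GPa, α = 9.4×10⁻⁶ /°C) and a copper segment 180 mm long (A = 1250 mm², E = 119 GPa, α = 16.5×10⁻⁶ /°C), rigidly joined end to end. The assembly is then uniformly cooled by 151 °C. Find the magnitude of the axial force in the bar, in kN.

With the walls removed the bar would change length by δ_free = Σ αᵢΔT Lᵢ = 9.4×10⁻⁶×151×220 + 16.5×10⁻⁶×151×180 = 0.7607 mm.
The rigid supports impose zero overall length change; the single axial force P common to all segments must satisfy P Σ Lᵢ/(AᵢEᵢ) = δ_free.
Σ Lᵢ/(AᵢEᵢ) = 220/(1825×109×10³) + 180/(1250×119×10³) = 2.316×10⁻⁶ mm/N.
Hence P = δ_free / Σ(L/AE) = 0.7607/2.316×10⁻⁶ = 328.5 kN (tensile).

P ≈ 328 kN (tensile)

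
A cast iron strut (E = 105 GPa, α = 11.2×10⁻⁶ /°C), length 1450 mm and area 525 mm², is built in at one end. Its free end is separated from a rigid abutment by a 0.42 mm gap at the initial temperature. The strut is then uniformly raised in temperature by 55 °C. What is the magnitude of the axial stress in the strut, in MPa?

If the wall were absent the strut would grow by αΔT L = 11.2×10⁻⁶ × 55 × 1450 = 0.8932 mm.
The gap closes (δ_free > 0.42 mm) and the wall then resists a further 0.8932 − 0.42 = 0.4732 mm of expansion.
So σ = E(δ_free − g)/L = 105×10³ × 0.4732/1450 = 34.27 MPa.

σ ≈ 34.3 MPa (compressive)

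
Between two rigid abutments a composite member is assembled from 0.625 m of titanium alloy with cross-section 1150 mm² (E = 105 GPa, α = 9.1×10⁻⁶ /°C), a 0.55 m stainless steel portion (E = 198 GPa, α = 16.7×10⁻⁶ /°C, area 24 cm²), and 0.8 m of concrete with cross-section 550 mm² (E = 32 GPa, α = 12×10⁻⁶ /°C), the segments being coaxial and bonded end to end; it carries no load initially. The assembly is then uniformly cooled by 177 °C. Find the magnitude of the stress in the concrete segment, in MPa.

σ ≈ 152 MPa (tensile)

If the supports were absent, the total length change would be Σ αᵢΔT Lᵢ = 9.1×10⁻⁶×177×625 + 16.7×10⁻⁶×177×550 + 12×10⁻⁶×177×800 = 4.332 mm.
The walls prevent any net length change, so an axial force P (same in every segment) develops. Compatibility: P · Σ Lᵢ/(AᵢEᵢ) = δ_free.
Σ Lᵢ/(AᵢEᵢ) = 625/(1150×105×10³) + 550/(2400×198×10³) + 800/(550×32×10³) = 5.179×10⁻⁵ mm/N.
So P = 4.332 / 5.179×10⁻⁵ = 83.64 kN, tensile.
σ_{concrete} = P / A = 83640 / 550 = 152.1 MPa.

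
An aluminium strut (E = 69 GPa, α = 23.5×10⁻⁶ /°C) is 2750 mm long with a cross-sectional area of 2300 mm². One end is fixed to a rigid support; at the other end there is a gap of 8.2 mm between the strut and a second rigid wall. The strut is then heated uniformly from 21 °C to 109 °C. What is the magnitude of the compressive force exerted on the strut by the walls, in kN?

If the wall were absent the strut would grow by αΔT L = 23.5×10⁻⁶ × 88 × 2750 = 5.687 mm.
Since δ_free = 5.69 mm is less than the 8.2 mm gap, the strut never touches the wall. No axial force develops.

P ≈ 0 kN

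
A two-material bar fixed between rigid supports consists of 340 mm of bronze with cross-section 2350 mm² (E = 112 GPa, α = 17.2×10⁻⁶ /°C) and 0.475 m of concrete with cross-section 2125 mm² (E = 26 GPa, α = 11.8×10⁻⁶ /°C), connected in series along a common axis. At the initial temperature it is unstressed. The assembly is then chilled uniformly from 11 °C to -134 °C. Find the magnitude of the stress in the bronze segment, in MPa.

σ ≈ 71.5 MPa (tensile)

Free thermal contraction of the whole bar: Σ αᵢΔT Lᵢ = 17.2×10⁻⁶×145×340 + 11.8×10⁻⁶×145×475 = 1.661 mm.
The walls prevent any net length change, so an axial force P (same in every segment) develops. Compatibility: P · Σ Lᵢ/(AᵢEᵢ) = δ_free.
Σ Lᵢ/(AᵢEᵢ) = 340/(2350×112×10³) + 475/(2125×26×10³) = 9.889×10⁻⁶ mm/N.
So P = 1.661 / 9.889×10⁻⁶ = 167.9 kN, tensile.
σ_{bronze} = P / A = 167900 / 2350 = 71.46 MPa.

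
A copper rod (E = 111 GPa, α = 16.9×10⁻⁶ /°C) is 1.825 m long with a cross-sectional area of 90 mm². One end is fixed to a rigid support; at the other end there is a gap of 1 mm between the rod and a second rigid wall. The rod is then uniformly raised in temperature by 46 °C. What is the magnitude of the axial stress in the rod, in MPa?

σ ≈ 25.5 MPa (compressive)

Free thermal elongation = αΔT L = 16.9×10⁻⁶ × 46 × 1825 = 1.419 mm.
This exceeds the 1 mm gap, so the wall pushes back. The portion of expansion that must be recovered elastically is δ_free − gap = 1.419 − 1 = 0.4188 mm.
That suppressed elongation corresponds to σ = E·Δ/L = 111×10³ × 0.4188/1825 = 25.47 MPa.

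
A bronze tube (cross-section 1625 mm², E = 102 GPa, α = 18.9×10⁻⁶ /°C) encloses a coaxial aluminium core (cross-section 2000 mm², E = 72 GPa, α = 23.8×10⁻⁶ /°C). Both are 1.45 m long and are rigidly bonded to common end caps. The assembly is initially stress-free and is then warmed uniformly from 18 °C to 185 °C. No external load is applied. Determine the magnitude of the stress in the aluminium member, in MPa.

σ ≈ 31.5 MPa (compressive)

Equilibrium of a rigid end plate with no external load gives equal and opposite internal forces ±P in the two members. Since α_{aluminium} > α_{bronze}, heating drives the aluminium into compression and the bronze into tension.
Equating the net (thermal + elastic) strains gives |α₁ − α₂|·ΔT = P·[1/(A₁E₁) + 1/(A₂E₂)].
|α₁ − α₂|·ΔT = 4.9×10⁻⁶ × 167 = 0.0008183.
1/(A₁E₁) + 1/(A₂E₂) = 1/(1625×102×10³) + 1/(2000×72×10³) = 1.298×10⁻⁸ N⁻¹.
So P = 0.0008183 / 1.298×10⁻⁸ = 63.05 kN.
σ_{aluminium} = P/A₂ = 63050/2000 = 31.53 MPa, compressive.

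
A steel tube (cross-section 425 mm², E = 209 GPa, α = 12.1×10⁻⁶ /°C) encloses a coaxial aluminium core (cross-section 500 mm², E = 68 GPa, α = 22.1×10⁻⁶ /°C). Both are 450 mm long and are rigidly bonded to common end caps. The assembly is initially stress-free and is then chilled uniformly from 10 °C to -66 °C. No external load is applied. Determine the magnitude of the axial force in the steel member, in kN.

P ≈ 18.7 kN (compressive in the steel)

The aluminium has the larger α, so on cooling it would change length more than the steel if both were free. The rigid plates force a common final length, so the aluminium is put into tension and the steel into compression, with equal and opposite forces P (no external load).
Equating the net (thermal + elastic) strains gives |α₁ − α₂|·ΔT = P·[1/(A₁E₁) + 1/(A₂E₂)].
|α₁ − α₂|·ΔT = 10×10⁻⁶ × 76 = 0.00076.
1/(A₁E₁) + 1/(A₂E₂) = 1/(425×209×10³) + 1/(500×68×10³) = 4.067×10⁻⁸ N⁻¹.
So P = 0.00076 / 4.067×10⁻⁸ = 18.69 kN.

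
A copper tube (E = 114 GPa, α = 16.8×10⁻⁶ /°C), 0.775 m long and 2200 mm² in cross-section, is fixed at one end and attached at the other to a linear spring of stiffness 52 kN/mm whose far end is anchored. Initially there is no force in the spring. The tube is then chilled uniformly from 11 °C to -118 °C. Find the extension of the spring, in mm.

Free thermal contraction: δ_free = αΔT L = 16.8×10⁻⁶ × 129 × 775 = 1.68 mm.
With a force P in the spring, the elastic change of the tube is PL/(AE) and that of the spring is P/k; compatibility requires their sum to equal δ_free.
So P = δ_free / [L/(AE) + 1/k] = 1.68 / [ 775/(2200×114×10³) + 1/(52×10³) ].
P = 1.68 / 2.232×10⁻⁵ = 75250 N.
Spring extension = P/k = 75250/(52×10³) = 1.447 mm.

δ ≈ 1.45 mm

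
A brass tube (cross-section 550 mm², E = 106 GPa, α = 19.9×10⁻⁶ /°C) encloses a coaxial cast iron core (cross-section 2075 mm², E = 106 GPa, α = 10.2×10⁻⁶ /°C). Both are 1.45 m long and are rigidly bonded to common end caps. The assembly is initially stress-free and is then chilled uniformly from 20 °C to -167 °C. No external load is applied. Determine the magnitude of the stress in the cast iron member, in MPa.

σ ≈ 40.3 MPa (compressive)

The brass has the larger α, so on cooling it would change length more than the cast iron if both were free. The rigid plates force a common final length, so the brass is put into tension and the cast iron into compression, with equal and opposite forces P (no external load).
Equating the net (thermal + elastic) strains gives |α₁ − α₂|·ΔT = P·[1/(A₁E₁) + 1/(A₂E₂)].
|α₁ − α₂|·ΔT = 9.7×10⁻⁶ × 187 = 0.001814.
1/(A₁E₁) + 1/(A₂E₂) = 1/(550×106×10³) + 1/(2075×106×10³) = 2.17×10⁻⁸ N⁻¹.
So P = 0.001814 / 2.17×10⁻⁸ = 83.59 kN.
σ_{cast iron} = P/A₂ = 83590/2075 = 40.29 MPa, compressive.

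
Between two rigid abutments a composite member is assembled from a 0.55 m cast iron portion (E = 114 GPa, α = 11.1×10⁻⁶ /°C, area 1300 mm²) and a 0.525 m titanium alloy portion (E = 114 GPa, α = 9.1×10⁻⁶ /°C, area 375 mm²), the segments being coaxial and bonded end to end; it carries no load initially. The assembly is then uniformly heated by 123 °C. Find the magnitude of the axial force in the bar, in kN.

P ≈ 83.7 kN (compressive)

If the supports were absent, the total length change would be Σ αᵢΔT Lᵢ = 11.1×10⁻⁶×123×550 + 9.1×10⁻⁶×123×525 = 1.339 mm.
The rigid supports impose zero overall length change; the single axial force P common to all segments must satisfy P Σ Lᵢ/(AᵢEᵢ) = δ_free.
Σ Lᵢ/(AᵢEᵢ) = 550/(1300×114×10³) + 525/(375×114×10³) = 1.599×10⁻⁵ mm/N.
P = 1.339 / 1.599×10⁻⁵ = 83700 N = 83.7 kN, compressive.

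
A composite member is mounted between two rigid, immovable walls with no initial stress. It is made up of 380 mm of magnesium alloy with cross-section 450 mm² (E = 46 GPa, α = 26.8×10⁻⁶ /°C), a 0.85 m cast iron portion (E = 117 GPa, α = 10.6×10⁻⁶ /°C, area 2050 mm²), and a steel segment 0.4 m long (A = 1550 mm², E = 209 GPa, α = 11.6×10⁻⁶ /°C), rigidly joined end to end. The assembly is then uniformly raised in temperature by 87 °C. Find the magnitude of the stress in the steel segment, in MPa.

With the walls removed the bar would change length by δ_free = Σ αᵢΔT Lᵢ = 26.8×10⁻⁶×87×380 + 10.6×10⁻⁶×87×850 + 11.6×10⁻⁶×87×400 = 2.074 mm.
The walls prevent any net length change, so an axial force P (same in every segment) develops. Compatibility: P · Σ Lᵢ/(AᵢEᵢ) = δ_free.
The series flexibility is Σ Lᵢ/(AᵢEᵢ) = 380/(450×46×10³) + 850/(2050×117×10³) + 400/(1550×209×10³) = 2.314×10⁻⁵ mm/N.
Hence P = δ_free / Σ(L/AE) = 2.074/2.314×10⁻⁵ = 89.62 kN (compressive).
σ_{steel} = P / A = 89620 / 1550 = 57.82 MPa.

σ ≈ 57.8 MPa (compressive)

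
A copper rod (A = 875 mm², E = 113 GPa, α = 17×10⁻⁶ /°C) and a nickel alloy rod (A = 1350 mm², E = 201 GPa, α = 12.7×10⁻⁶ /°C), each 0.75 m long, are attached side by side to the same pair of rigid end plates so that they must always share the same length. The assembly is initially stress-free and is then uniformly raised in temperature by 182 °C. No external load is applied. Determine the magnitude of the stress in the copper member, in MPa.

The copper has the larger α, so on heating it would change length more than the nickel alloy if both were free. The rigid plates force a common final length, so the copper is put into compression and the nickel alloy into tension, with equal and opposite forces P (no external load).
Compatibility of the two members (thermal + elastic change equal): (α₁ − α₂)ΔT = P·[1/(A₁E₁) + 1/(A₂E₂)].
|α₁ − α₂|·ΔT = 4.3×10⁻⁶ × 182 = 0.0007826.
1/(A₁E₁) + 1/(A₂E₂) = 1/(875×113×10³) + 1/(1350×201×10³) = 1.38×10⁻⁸ N⁻¹.
So P = 0.0007826 / 1.38×10⁻⁸ = 56.71 kN.
σ_{copper} = P/A₁ = 56710/875 = 64.82 MPa, compressive.

σ ≈ 64.8 MPa (compressive)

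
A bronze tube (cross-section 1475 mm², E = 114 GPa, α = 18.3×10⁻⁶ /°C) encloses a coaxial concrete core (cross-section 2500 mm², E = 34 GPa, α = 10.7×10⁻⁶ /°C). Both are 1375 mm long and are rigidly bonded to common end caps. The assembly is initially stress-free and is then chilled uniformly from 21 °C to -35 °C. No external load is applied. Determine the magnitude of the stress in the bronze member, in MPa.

σ ≈ 16.3 MPa (tensile)

Both members must finish at the same length. With the larger α, the bronze tends to over-contract; the plates restrain it, putting the bronze in tension and the concrete in compression. With no external load the two internal forces are equal and opposite, magnitude P.
Setting the final lengths equal and cancelling L: (α₁ − α₂)ΔT = P/(A₁E₁) + P/(A₂E₂).
|α₁ − α₂|·ΔT = 7.6×10⁻⁶ × 56 = 0.0004256.
1/(A₁E₁) + 1/(A₂E₂) = 1/(1475×114×10³) + 1/(2500×34×10³) = 1.771×10⁻⁸ N⁻¹.
P = 0.0004256 / 1.771×10⁻⁸ = 24030 N = 24.03 kN.
σ_{bronze} = P/A₁ = 24030/1475 = 16.29 MPa, tensile.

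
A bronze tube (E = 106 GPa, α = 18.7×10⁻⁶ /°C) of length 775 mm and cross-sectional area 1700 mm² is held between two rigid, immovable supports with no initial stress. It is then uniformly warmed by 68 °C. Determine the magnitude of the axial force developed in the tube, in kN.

The ends cannot move, so σ = EαΔT = 106×10³ × 18.7×10⁻⁶ × 68 = 134.8 MPa.
Then P = σA = 134.8 × 1700 mm² = 229.1 kN, compressive.

P ≈ 229 kN (compressive)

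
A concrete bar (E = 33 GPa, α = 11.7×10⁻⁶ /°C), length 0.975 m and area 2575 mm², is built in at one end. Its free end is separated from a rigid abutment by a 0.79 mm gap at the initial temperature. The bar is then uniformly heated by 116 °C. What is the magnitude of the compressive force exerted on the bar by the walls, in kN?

Free thermal elongation = αΔT L = 11.7×10⁻⁶ × 116 × 975 = 1.323 mm.
The gap closes (δ_free > 0.79 mm) and the wall then resists a further 1.323 − 0.79 = 0.5333 mm of expansion.
Compatibility: PL/(AE) = 0.5333 mm, so σ = P/A = E × (0.5333/975) = 18.05 MPa.
Force on the wall = σA = 18.05 × 2575 mm² = 46.48 kN.

P ≈ 46.5 kN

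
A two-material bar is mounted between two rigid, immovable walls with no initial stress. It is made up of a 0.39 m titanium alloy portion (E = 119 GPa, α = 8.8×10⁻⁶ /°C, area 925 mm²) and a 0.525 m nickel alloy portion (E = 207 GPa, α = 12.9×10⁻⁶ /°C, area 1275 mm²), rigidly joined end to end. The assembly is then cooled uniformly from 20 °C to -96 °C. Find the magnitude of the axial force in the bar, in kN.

With the walls removed the bar would change length by δ_free = Σ αᵢΔT Lᵢ = 8.8×10⁻⁶×116×390 + 12.9×10⁻⁶×116×525 = 1.184 mm.
The rigid supports impose zero overall length change; the single axial force P common to all segments must satisfy P Σ Lᵢ/(AᵢEᵢ) = δ_free.
Σ Lᵢ/(AᵢEᵢ) = 390/(925×119×10³) + 525/(1275×207×10³) = 5.532×10⁻⁶ mm/N.
So P = 1.184 / 5.532×10⁻⁶ = 214 kN, tensile.

P ≈ 214 kN (tensile)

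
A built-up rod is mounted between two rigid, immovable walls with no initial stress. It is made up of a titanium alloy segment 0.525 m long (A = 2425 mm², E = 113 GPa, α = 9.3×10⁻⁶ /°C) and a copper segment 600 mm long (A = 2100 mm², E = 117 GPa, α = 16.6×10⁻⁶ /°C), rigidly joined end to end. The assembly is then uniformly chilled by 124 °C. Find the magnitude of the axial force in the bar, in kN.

If the supports were absent, the total length change would be Σ αᵢΔT Lᵢ = 9.3×10⁻⁶×124×525 + 16.6×10⁻⁶×124×600 = 1.84 mm.
The walls prevent any net length change, so an axial force P (same in every segment) develops. Compatibility: P · Σ Lᵢ/(AᵢEᵢ) = δ_free.
Σ Lᵢ/(AᵢEᵢ) = 525/(2425×113×10³) + 600/(2100×117×10³) = 4.358×10⁻⁶ mm/N.
P = 1.84 / 4.358×10⁻⁶ = 422300 N = 422.3 kN, tensile.

P ≈ 422 kN (tensile)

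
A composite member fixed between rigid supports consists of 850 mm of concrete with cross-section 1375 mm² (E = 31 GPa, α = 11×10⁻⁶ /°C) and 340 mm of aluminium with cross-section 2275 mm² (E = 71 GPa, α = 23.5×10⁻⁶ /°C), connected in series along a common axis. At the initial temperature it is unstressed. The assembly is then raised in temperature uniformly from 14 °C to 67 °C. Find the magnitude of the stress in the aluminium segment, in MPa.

Free thermal expansion of the whole bar: Σ αᵢΔT Lᵢ = 11×10⁻⁶×53×850 + 23.5×10⁻⁶×53×340 = 0.919 mm.
The walls prevent any net length change, so an axial force P (same in every segment) develops. Compatibility: P · Σ Lᵢ/(AᵢEᵢ) = δ_free.
Σ Lᵢ/(AᵢEᵢ) = 850/(1375×31×10³) + 340/(2275×71×10³) = 2.205×10⁻⁵ mm/N.
So P = 0.919 / 2.205×10⁻⁵ = 41.69 kN, compressive.
σ_{aluminium} = P / A = 41690 / 2275 = 18.32 MPa.

σ ≈ 18.3 MPa (compressive)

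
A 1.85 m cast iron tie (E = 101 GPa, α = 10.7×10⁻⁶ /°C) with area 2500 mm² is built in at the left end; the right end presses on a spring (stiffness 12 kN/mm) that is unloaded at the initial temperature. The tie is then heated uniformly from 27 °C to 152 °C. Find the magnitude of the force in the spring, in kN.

Free thermal expansion: δ_free = αΔT L = 10.7×10⁻⁶ × 125 × 1850 = 2.474 mm.
With a force P in the spring, the elastic change of the tie is PL/(AE) and that of the spring is P/k; compatibility requires their sum to equal δ_free.
So P = δ_free / [L/(AE) + 1/k] = 2.474 / [ 1850/(2500×101×10³) + 1/(12×10³) ].
P = 2.474 / 9.066×10⁻⁵ = 27290 N.

P ≈ 27.3 kN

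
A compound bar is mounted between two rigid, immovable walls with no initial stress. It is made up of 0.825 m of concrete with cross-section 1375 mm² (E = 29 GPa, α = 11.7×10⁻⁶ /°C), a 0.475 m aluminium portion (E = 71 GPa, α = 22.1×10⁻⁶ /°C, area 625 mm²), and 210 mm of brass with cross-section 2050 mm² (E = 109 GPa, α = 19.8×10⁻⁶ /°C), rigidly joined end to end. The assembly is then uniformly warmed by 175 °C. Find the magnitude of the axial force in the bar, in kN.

P ≈ 132 kN (compressive)

With the walls removed the bar would change length by δ_free = Σ αᵢΔT Lᵢ = 11.7×10⁻⁶×175×825 + 22.1×10⁻⁶×175×475 + 19.8×10⁻⁶×175×210 = 4.254 mm.
Since the ends are fixed, an axial force P builds up, equal in every segment, with P · Σ Lᵢ/(AᵢEᵢ) = δ_free.
Σ Lᵢ/(AᵢEᵢ) = 825/(1375×29×10³) + 475/(625×71×10³) + 210/(2050×109×10³) = 3.233×10⁻⁵ mm/N.
Hence P = δ_free / Σ(L/AE) = 4.254/3.233×10⁻⁵ = 131.6 kN (compressive).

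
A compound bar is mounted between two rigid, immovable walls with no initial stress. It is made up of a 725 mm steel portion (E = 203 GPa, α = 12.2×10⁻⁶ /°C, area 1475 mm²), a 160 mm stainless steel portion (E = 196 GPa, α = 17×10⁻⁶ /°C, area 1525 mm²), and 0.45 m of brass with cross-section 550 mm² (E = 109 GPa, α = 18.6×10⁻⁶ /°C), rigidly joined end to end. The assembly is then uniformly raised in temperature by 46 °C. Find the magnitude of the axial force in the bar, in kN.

With the walls removed the bar would change length by δ_free = Σ αᵢΔT Lᵢ = 12.2×10⁻⁶×46×725 + 17×10⁻⁶×46×160 + 18.6×10⁻⁶×46×450 = 0.917 mm.
Since the ends are fixed, an axial force P builds up, equal in every segment, with P · Σ Lᵢ/(AᵢEᵢ) = δ_free.
The series flexibility is Σ Lᵢ/(AᵢEᵢ) = 725/(1475×203×10³) + 160/(1525×196×10³) + 450/(550×109×10³) = 1.046×10⁻⁵ mm/N.
So P = 0.917 / 1.046×10⁻⁵ = 87.64 kN, compressive.

P ≈ 87.6 kN (compressive)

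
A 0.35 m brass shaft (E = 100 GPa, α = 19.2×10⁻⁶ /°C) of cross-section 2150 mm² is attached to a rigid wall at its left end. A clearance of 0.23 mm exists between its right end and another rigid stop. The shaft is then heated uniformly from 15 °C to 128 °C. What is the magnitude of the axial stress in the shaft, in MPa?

Unrestrained expansion: δ_free = αΔT L = 19.2×10⁻⁶ × 113 × 350 = 0.7594 mm.
After closing the 0.23 mm clearance, 0.7594 − 0.23 = 0.5294 mm of expansion remains to be suppressed by the wall.
That suppressed elongation corresponds to σ = E·Δ/L = 100×10³ × 0.5294/350 = 151.2 MPa.

σ ≈ 151 MPa (compressive)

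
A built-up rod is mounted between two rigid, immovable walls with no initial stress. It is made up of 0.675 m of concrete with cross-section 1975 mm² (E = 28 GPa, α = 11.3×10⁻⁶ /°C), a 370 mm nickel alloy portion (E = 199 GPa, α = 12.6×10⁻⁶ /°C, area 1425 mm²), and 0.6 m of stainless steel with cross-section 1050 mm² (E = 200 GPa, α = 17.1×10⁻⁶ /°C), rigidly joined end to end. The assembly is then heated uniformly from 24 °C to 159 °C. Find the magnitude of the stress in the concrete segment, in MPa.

σ ≈ 94.2 MPa (compressive)

With the walls removed the bar would change length by δ_free = Σ αᵢΔT Lᵢ = 11.3×10⁻⁶×135×675 + 12.6×10⁻⁶×135×370 + 17.1×10⁻⁶×135×600 = 3.044 mm.
Since the ends are fixed, an axial force P builds up, equal in every segment, with P · Σ Lᵢ/(AᵢEᵢ) = δ_free.
Σ Lᵢ/(AᵢEᵢ) = 675/(1975×28×10³) + 370/(1425×199×10³) + 600/(1050×200×10³) = 1.637×10⁻⁵ mm/N.
Hence P = δ_free / Σ(L/AE) = 3.044/1.637×10⁻⁵ = 186 kN (compressive).
σ_{concrete} = P / A = 186000 / 1975 = 94.17 MPa.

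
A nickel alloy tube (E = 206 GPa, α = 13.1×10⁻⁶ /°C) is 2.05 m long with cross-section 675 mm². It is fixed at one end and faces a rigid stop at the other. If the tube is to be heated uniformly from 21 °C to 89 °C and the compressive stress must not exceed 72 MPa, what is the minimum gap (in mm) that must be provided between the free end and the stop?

Free expansion if unrestrained: δ_free = αΔT L = 13.1×10⁻⁶ × 68 × 2050 = 1.826 mm.
At the allowable stress the elastic shortening the wall may impose is σL/E = 72 × 2050 / (206×10³) = 0.7165 mm.
So the gap has to take up the difference, g_min = δ_free − σL/E = 1.826 − 0.7165 = 1.11 mm.

g ≈ 1.11 mm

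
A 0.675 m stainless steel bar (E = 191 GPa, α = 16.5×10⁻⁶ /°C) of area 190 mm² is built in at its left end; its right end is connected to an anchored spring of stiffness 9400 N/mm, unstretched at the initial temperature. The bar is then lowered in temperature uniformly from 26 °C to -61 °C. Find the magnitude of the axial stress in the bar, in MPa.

σ ≈ 40.8 MPa (tensile)

If the spring were absent the bar would shorten by αΔT L = 16.5×10⁻⁶ × 87 × 675 = 0.969 mm.
Let P be the tensile force in the spring. The bar extends elastically by PL/(AE) and the spring stretches by P/k; together these equal δ_free.
P [ L/(AE) + 1/k ] = δ_free → P [ 675/(190×191×10³) + 1/(9400) ] = 0.969.
P = 0.969 / 0.000125 = 7753 N.
σ = P/A = 7753/190 = 40.8 MPa.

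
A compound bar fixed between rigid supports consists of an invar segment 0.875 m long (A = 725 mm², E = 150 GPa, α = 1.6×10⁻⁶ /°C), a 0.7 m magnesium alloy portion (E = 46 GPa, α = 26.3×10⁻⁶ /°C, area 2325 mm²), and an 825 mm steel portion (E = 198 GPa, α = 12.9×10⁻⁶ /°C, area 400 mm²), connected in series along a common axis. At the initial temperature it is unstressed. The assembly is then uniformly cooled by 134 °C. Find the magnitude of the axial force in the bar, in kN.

P ≈ 163 kN (tensile)

Free thermal contraction of the whole bar: Σ αᵢΔT Lᵢ = 1.6×10⁻⁶×134×875 + 26.3×10⁻⁶×134×700 + 12.9×10⁻⁶×134×825 = 4.081 mm.
The walls prevent any net length change, so an axial force P (same in every segment) develops. Compatibility: P · Σ Lᵢ/(AᵢEᵢ) = δ_free.
The series flexibility is Σ Lᵢ/(AᵢEᵢ) = 875/(725×150×10³) + 700/(2325×46×10³) + 825/(400×198×10³) = 2.501×10⁻⁵ mm/N.
P = 4.081 / 2.501×10⁻⁵ = 163200 N = 163.2 kN, tensile.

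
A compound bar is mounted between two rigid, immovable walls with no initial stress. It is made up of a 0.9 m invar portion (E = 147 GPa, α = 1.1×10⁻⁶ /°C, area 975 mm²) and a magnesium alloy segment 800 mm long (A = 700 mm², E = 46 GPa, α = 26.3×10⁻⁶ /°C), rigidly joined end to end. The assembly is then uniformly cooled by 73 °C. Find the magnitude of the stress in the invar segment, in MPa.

Free thermal contraction of the whole bar: Σ αᵢΔT Lᵢ = 1.1×10⁻⁶×73×900 + 26.3×10⁻⁶×73×800 = 1.608 mm.
The walls prevent any net length change, so an axial force P (same in every segment) develops. Compatibility: P · Σ Lᵢ/(AᵢEᵢ) = δ_free.
Σ Lᵢ/(AᵢEᵢ) = 900/(975×147×10³) + 800/(700×46×10³) = 3.112×10⁻⁵ mm/N.
P = 1.608 / 3.112×10⁻⁵ = 51670 N = 51.67 kN, tensile.
σ_{invar} = P / A = 51670 / 975 = 53 MPa.

σ ≈ 53 MPa (tensile)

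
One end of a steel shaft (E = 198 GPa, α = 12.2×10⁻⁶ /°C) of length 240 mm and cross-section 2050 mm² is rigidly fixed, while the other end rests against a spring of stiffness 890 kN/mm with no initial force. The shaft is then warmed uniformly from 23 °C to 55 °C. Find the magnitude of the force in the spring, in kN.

If the spring were absent the shaft would lengthen by αΔT L = 12.2×10⁻⁶ × 32 × 240 = 0.0937 mm.
Let P be the compressive force at the spring. The shaft shortens elastically by PL/(AE) and the spring compresses by P/k; together these equal δ_free.
P [ L/(AE) + 1/k ] = δ_free → P [ 240/(2050×198×10³) + 1/(890×10³) ] = 0.0937.
P = 0.0937 / 1.715×10⁻⁶ = 54640 N.

P ≈ 54.6 kN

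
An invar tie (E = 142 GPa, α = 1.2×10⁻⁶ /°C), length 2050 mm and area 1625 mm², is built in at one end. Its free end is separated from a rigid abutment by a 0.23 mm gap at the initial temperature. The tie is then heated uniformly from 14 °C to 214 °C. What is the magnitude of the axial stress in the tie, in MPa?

σ ≈ 18.1 MPa (compressive)

If the wall were absent the tie would grow by αΔT L = 1.2×10⁻⁶ × 200 × 2050 = 0.492 mm.
This exceeds the 0.23 mm gap, so the wall pushes back. The portion of expansion that must be recovered elastically is δ_free − gap = 0.492 − 0.23 = 0.262 mm.
Compatibility: PL/(AE) = 0.262 mm, so σ = P/A = E × (0.262/2050) = 18.15 MPa.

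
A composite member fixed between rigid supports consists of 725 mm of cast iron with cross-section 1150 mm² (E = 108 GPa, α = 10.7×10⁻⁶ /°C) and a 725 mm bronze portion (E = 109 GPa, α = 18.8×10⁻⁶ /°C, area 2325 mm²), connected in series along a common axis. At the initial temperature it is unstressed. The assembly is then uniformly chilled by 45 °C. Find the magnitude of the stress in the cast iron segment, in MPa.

σ ≈ 96.2 MPa (tensile)

Free thermal contraction of the whole bar: Σ αᵢΔT Lᵢ = 10.7×10⁻⁶×45×725 + 18.8×10⁻⁶×45×725 = 0.9624 mm.
Since the ends are fixed, an axial force P builds up, equal in every segment, with P · Σ Lᵢ/(AᵢEᵢ) = δ_free.
The series flexibility is Σ Lᵢ/(AᵢEᵢ) = 725/(1150×108×10³) + 725/(2325×109×10³) = 8.698×10⁻⁶ mm/N.
So P = 0.9624 / 8.698×10⁻⁶ = 110.6 kN, tensile.
σ_{cast iron} = P / A = 110600 / 1150 = 96.22 MPa.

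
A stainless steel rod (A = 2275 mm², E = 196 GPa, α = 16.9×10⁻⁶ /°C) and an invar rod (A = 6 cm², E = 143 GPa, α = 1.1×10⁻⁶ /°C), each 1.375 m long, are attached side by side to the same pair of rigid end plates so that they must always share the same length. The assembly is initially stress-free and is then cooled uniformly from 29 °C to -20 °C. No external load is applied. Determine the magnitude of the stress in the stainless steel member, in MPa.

σ ≈ 24.5 MPa (tensile)

Both members must finish at the same length. With the larger α, the stainless steel tends to over-contract; the plates restrain it, putting the stainless steel in tension and the invar in compression. With no external load the two internal forces are equal and opposite, magnitude P.
Equating the net (thermal + elastic) strains gives |α₁ − α₂|·ΔT = P·[1/(A₁E₁) + 1/(A₂E₂)].
|α₁ − α₂|·ΔT = 15.8×10⁻⁶ × 49 = 0.0007742.
1/(A₁E₁) + 1/(A₂E₂) = 1/(2275×196×10³) + 1/(600×143×10³) = 1.39×10⁻⁸ N⁻¹.
So P = 0.0007742 / 1.39×10⁻⁸ = 55.71 kN.
σ_{stainless steel} = P/A₁ = 55710/2275 = 24.49 MPa, tensile.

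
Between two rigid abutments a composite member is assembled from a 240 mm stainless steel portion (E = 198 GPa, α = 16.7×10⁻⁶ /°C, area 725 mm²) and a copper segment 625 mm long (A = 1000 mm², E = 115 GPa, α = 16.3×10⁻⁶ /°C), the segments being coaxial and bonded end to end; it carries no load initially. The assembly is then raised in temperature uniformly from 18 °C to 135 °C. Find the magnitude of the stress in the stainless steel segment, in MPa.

σ ≈ 322 MPa (compressive)

Free thermal expansion of the whole bar: Σ αᵢΔT Lᵢ = 16.7×10⁻⁶×117×240 + 16.3×10⁻⁶×117×625 = 1.661 mm.
The walls prevent any net length change, so an axial force P (same in every segment) develops. Compatibility: P · Σ Lᵢ/(AᵢEᵢ) = δ_free.
The series flexibility is Σ Lᵢ/(AᵢEᵢ) = 240/(725×198×10³) + 625/(1000×115×10³) = 7.107×10⁻⁶ mm/N.
Hence P = δ_free / Σ(L/AE) = 1.661/7.107×10⁻⁶ = 233.7 kN (compressive).
σ_{stainless steel} = P / A = 233700 / 725 = 322.4 MPa.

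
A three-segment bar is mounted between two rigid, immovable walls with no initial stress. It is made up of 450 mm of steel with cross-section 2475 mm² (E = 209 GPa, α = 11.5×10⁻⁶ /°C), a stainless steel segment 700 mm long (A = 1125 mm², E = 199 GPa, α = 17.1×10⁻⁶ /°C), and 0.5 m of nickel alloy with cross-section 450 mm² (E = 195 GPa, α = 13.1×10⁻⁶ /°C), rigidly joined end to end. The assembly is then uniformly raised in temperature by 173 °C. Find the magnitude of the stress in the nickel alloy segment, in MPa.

Free thermal expansion of the whole bar: Σ αᵢΔT Lᵢ = 11.5×10⁻⁶×173×450 + 17.1×10⁻⁶×173×700 + 13.1×10⁻⁶×173×500 = 4.099 mm.
Since the ends are fixed, an axial force P builds up, equal in every segment, with P · Σ Lᵢ/(AᵢEᵢ) = δ_free.
The series flexibility is Σ Lᵢ/(AᵢEᵢ) = 450/(2475×209×10³) + 700/(1125×199×10³) + 500/(450×195×10³) = 9.695×10⁻⁶ mm/N.
Hence P = δ_free / Σ(L/AE) = 4.099/9.695×10⁻⁶ = 422.8 kN (compressive).
σ_{nickel alloy} = P / A = 422800 / 450 = 939.6 MPa.

σ ≈ 940 MPa (compressive)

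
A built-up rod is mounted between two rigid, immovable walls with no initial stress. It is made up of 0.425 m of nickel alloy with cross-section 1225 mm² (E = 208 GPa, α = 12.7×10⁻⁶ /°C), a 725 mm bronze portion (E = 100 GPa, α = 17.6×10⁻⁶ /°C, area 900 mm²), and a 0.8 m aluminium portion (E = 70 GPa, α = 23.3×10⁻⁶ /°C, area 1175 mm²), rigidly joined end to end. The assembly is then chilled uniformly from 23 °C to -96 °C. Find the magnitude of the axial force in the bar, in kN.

P ≈ 225 kN (tensile)

If the supports were absent, the total length change would be Σ αᵢΔT Lᵢ = 12.7×10⁻⁶×119×425 + 17.6×10⁻⁶×119×725 + 23.3×10⁻⁶×119×800 = 4.379 mm.
The walls prevent any net length change, so an axial force P (same in every segment) develops. Compatibility: P · Σ Lᵢ/(AᵢEᵢ) = δ_free.
Σ Lᵢ/(AᵢEᵢ) = 425/(1225×208×10³) + 725/(900×100×10³) + 800/(1175×70×10³) = 1.945×10⁻⁵ mm/N.
So P = 4.379 / 1.945×10⁻⁵ = 225.1 kN, tensile.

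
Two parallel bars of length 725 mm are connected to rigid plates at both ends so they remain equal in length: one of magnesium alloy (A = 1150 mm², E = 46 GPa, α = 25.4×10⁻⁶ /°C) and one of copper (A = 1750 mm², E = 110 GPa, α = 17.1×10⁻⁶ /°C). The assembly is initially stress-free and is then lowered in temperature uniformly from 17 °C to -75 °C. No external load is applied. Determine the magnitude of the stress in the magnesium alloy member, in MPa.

σ ≈ 27.6 MPa (tensile)

Equilibrium of a rigid end plate with no external load gives equal and opposite internal forces ±P in the two members. Since α_{magnesium alloy} > α_{copper}, cooling drives the magnesium alloy into tension and the copper into compression.
Setting the final lengths equal and cancelling L: (α₁ − α₂)ΔT = P/(A₁E₁) + P/(A₂E₂).
|α₁ − α₂|·ΔT = 8.3×10⁻⁶ × 92 = 0.0007636.
1/(A₁E₁) + 1/(A₂E₂) = 1/(1150×46×10³) + 1/(1750×110×10³) = 2.41×10⁻⁸ N⁻¹.
So P = 0.0007636 / 2.41×10⁻⁸ = 31.69 kN.
σ_{magnesium alloy} = P/A₁ = 31690/1150 = 27.55 MPa, tensile.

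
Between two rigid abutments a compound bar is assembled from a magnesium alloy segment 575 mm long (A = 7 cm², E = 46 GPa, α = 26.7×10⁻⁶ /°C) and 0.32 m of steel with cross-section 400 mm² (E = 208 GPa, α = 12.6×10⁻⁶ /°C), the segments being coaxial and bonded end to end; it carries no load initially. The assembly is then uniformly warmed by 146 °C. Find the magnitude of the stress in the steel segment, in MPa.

Free thermal expansion of the whole bar: Σ αᵢΔT Lᵢ = 26.7×10⁻⁶×146×575 + 12.6×10⁻⁶×146×320 = 2.83 mm.
Since the ends are fixed, an axial force P builds up, equal in every segment, with P · Σ Lᵢ/(AᵢEᵢ) = δ_free.
Σ Lᵢ/(AᵢEᵢ) = 575/(700×46×10³) + 320/(400×208×10³) = 2.17×10⁻⁵ mm/N.
Hence P = δ_free / Σ(L/AE) = 2.83/2.17×10⁻⁵ = 130.4 kN (compressive).
σ_{steel} = P / A = 130400 / 400 = 326 MPa.

σ ≈ 326 MPa (compressive)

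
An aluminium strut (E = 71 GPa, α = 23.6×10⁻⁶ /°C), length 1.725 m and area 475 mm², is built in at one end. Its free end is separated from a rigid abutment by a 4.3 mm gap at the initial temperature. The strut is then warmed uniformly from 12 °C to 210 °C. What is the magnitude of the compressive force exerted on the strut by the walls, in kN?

P ≈ 73.5 kN

Unrestrained expansion: δ_free = αΔT L = 23.6×10⁻⁶ × 198 × 1725 = 8.061 mm.
The gap closes (δ_free > 4.3 mm) and the wall then resists a further 8.061 − 4.3 = 3.761 mm of expansion.
So σ = E(δ_free − g)/L = 71×10³ × 3.761/1725 = 154.8 MPa.
P = σA = 154.8 × 475 = 73.52 kN.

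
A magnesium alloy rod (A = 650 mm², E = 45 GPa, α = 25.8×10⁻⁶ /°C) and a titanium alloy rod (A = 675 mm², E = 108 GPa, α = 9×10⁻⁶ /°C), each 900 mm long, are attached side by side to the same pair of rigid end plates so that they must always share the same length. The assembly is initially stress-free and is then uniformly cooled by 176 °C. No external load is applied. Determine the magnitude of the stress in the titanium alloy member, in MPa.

The magnesium alloy has the larger α, so on cooling it would change length more than the titanium alloy if both were free. The rigid plates force a common final length, so the magnesium alloy is put into tension and the titanium alloy into compression, with equal and opposite forces P (no external load).
Equating the net (thermal + elastic) strains gives |α₁ − α₂|·ΔT = P·[1/(A₁E₁) + 1/(A₂E₂)].
|α₁ − α₂|·ΔT = 16.8×10⁻⁶ × 176 = 0.002957.
1/(A₁E₁) + 1/(A₂E₂) = 1/(650×45×10³) + 1/(675×108×10³) = 4.791×10⁻⁸ N⁻¹.
P = 0.002957 / 4.791×10⁻⁸ = 61720 N = 61.72 kN.
σ_{titanium alloy} = P/A₂ = 61720/675 = 91.44 MPa, compressive.

σ ≈ 91.4 MPa (compressive)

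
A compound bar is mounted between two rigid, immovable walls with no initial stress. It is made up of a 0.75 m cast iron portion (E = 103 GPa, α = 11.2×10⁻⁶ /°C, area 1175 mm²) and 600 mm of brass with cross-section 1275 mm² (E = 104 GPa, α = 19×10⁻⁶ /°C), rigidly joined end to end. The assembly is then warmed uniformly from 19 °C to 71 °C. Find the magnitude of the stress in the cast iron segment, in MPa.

If the supports were absent, the total length change would be Σ αᵢΔT Lᵢ = 11.2×10⁻⁶×52×750 + 19×10⁻⁶×52×600 = 1.03 mm.
The rigid supports impose zero overall length change; the single axial force P common to all segments must satisfy P Σ Lᵢ/(AᵢEᵢ) = δ_free.
The series flexibility is Σ Lᵢ/(AᵢEᵢ) = 750/(1175×103×10³) + 600/(1275×104×10³) = 1.072×10⁻⁵ mm/N.
P = 1.03 / 1.072×10⁻⁵ = 96030 N = 96.03 kN, compressive.
σ_{cast iron} = P / A = 96030 / 1175 = 81.73 MPa.

σ ≈ 81.7 MPa (compressive)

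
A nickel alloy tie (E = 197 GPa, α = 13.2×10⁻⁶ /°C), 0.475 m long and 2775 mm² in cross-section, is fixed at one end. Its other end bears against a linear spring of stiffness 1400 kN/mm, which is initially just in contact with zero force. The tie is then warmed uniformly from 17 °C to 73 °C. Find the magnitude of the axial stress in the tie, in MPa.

If the spring were absent the tie would lengthen by αΔT L = 13.2×10⁻⁶ × 56 × 475 = 0.3511 mm.
With a force P in the spring, the elastic change of the tie is PL/(AE) and that of the spring is P/k; compatibility requires their sum to equal δ_free.
P [ L/(AE) + 1/k ] = δ_free → P [ 475/(2775×197×10³) + 1/(1400×10³) ] = 0.3511.
P = 0.3511 / 1.583×10⁻⁶ = 221800 N.
σ = P/A = 221800/2775 = 79.92 MPa.

σ ≈ 79.9 MPa (compressive)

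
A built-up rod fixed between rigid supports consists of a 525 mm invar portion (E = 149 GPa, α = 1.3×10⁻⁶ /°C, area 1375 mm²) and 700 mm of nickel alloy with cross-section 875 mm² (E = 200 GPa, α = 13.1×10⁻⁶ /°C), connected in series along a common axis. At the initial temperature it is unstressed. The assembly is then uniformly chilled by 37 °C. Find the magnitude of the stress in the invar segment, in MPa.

σ ≈ 40.4 MPa (tensile)

If the supports were absent, the total length change would be Σ αᵢΔT Lᵢ = 1.3×10⁻⁶×37×525 + 13.1×10⁻⁶×37×700 = 0.3645 mm.
Since the ends are fixed, an axial force P builds up, equal in every segment, with P · Σ Lᵢ/(AᵢEᵢ) = δ_free.
The series flexibility is Σ Lᵢ/(AᵢEᵢ) = 525/(1375×149×10³) + 700/(875×200×10³) = 6.563×10⁻⁶ mm/N.
P = 0.3645 / 6.563×10⁻⁶ = 55550 N = 55.55 kN, tensile.
σ_{invar} = P / A = 55550 / 1375 = 40.4 MPa.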